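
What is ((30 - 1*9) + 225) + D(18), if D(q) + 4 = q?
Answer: 260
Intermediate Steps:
D(q) = -4 + q
((30 - 1*9) + 225) + D(18) = ((30 - 1*9) + 225) + (-4 + 18) = ((30 - 9) + 225) + 14 = (21 + 225) + 14 = 246 + 14 = 260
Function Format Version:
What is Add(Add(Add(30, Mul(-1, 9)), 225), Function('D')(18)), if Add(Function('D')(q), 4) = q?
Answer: 260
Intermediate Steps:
Function('D')(q) = Add(-4, q)
Add(Add(Add(30, Mul(-1, 9)), 225), Function('D')(18)) = Add(Add(Add(30, Mul(-1, 9)), 225), Add(-4, 18)) = Add(Add(Add(30, -9), 225), 14) = Add(Add(21, 225), 14) = Add(246, 14) = 260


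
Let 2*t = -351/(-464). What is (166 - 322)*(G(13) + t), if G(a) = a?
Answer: -484185/232 ≈ -2087.0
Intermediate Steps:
t = 351/928 (t = (-351/(-464))/2 = (-351*(-1/464))/2 = (½)*(351/464) = 351/928 ≈ 0.37823)
(166 - 322)*(G(13) + t) = (166 - 322)*(13 + 351/928) = -156*12415/928 = -484185/232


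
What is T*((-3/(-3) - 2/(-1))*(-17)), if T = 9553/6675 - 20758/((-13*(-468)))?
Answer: 227911061/2256150 ≈ 101.02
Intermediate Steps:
T = -13406533/6768450 (T = 9553*(1/6675) - 20758/6084 = 9553/6675 - 20758*1/6084 = 9553/6675 - 10379/3042 = -13406533/6768450 ≈ -1.9807)
T*((-3/(-3) - 2/(-1))*(-17)) = -13406533*(-3/(-3) - 2/(-1))*(-17)/6768450 = -13406533*(-3*(-⅓) - 2*(-1))*(-17)/6768450 = -13406533*(1 + 2)*(-17)/6768450 = -13406533*(-17)/2256150 = -13406533/6768450*(-51) = 227911061/2256150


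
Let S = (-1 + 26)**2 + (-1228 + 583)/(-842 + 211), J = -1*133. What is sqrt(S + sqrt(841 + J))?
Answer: sqrt(249257620 + 796322*sqrt(177))/631 ≈ 25.547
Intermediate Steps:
J = -133
S = 395020/631 (S = 25**2 - 645/(-631) = 625 - 645*(-1/631) = 625 + 645/631 = 395020/631 ≈ 626.02)
sqrt(S + sqrt(841 + J)) = sqrt(395020/631 + sqrt(841 - 133)) = sqrt(395020/631 + sqrt(708)) = sqrt(395020/631 + 2*sqrt(177))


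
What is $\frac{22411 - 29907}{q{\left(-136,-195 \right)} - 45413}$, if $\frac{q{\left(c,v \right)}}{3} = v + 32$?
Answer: $\frac{3748}{22951} \approx 0.1633$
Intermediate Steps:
$q{\left(c,v \right)} = 96 + 3 v$ ($q{\left(c,v \right)} = 3 \left(v + 32\right) = 3 \left(32 + v\right) = 96 + 3 v$)
$\frac{22411 - 29907}{q{\left(-136,-195 \right)} - 45413} = \frac{22411 - 29907}{\left(96 + 3 \left(-195\right)\right) - 45413} = - \frac{7496}{\left(96 - 585\right) - 45413} = - \frac{7496}{-489 - 45413} = - \frac{7496}{-45902} = \left(-7496\right) \left(- \frac{1}{45902}\right) = \frac{3748}{22951}$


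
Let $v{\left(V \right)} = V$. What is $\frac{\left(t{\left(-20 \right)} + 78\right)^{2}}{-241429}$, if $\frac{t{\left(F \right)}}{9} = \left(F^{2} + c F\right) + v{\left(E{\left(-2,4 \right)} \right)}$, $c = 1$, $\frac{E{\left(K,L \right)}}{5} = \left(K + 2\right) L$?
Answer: $- \frac{12236004}{241429} \approx -50.682$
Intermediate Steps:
$E{\left(K,L \right)} = 5 L \left(2 + K\right)$ ($E{\left(K,L \right)} = 5 \left(K + 2\right) L = 5 \left(2 + K\right) L = 5 L \left(2 + K\right)$)
$t{\left(F \right)} = 9 F + 9 F^{2}$ ($t{\left(F \right)} = 9 \left(\left(F^{2} + 1 F\right) + 5 \cdot 4 \left(2 - 2\right)\right) = 9 \left(\left(F^{2} + F\right) + 5 \cdot 4 \cdot 0\right) = 9 \left(\left(F + F^{2}\right) + 0\right) = 9 \left(F + F^{2}\right) = 9 F + 9 F^{2}$)
$\frac{\left(t{\left(-20 \right)} + 78\right)^{2}}{-241429} = \frac{\left(9 \left(-20\right) \left(1 - 20\right) + 78\right)^{2}}{-241429} = \left(9 \left(-20\right) \left(-19\right) + 78\right)^{2} \left(- \frac{1}{241429}\right) = \left(3420 + 78\right)^{2} \left(- \frac{1}{241429}\right) = 3498^{2} \left(- \frac{1}{241429}\right) = 12236004 \left(- \frac{1}{241429}\right) = - \frac{12236004}{241429}$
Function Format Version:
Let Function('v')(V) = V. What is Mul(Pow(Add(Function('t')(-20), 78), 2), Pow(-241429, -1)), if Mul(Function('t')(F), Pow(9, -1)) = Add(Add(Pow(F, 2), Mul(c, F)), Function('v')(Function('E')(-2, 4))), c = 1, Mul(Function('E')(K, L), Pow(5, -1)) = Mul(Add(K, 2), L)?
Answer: Rational(-12236004, 241429) ≈ -50.682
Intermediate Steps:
Function('E')(K, L) = Mul(5, L, Add(2, K)) (Function('E')(K, L) = Mul(5, Mul(Add(K, 2), L)) = Mul(5, Mul(Add(2, K), L)) = Mul(5, Mul(L, Add(2, K))) = Mul(5, L, Add(2, K)))
Function('t')(F) = Add(Mul(9, F), Mul(9, Pow(F, 2))) (Function('t')(F) = Mul(9, Add(Add(Pow(F, 2), Mul(1, F)), Mul(5, 4, Add(2, -2)))) = Mul(9, Add(Add(Pow(F, 2), F), Mul(5, 4, 0))) = Mul(9, Add(Add(F, Pow(F, 2)), 0)) = Mul(9, Add(F, Pow(F, 2))) = Add(Mul(9, F), Mul(9, Pow(F, 2))))
Mul(Pow(Add(Function('t')(-20), 78), 2), Pow(-241429, -1)) = Mul(Pow(Add(Mul(9, -20, Add(1, -20)), 78), 2), Pow(-241429, -1)) = Mul(Pow(Add(Mul(9, -20, -19), 78), 2), Rational(-1, 241429)) = Mul(Pow(Add(3420, 78), 2), Rational(-1, 241429)) = Mul(Pow(3498, 2), Rational(-1, 241429)) = Mul(12236004, Rational(-1, 241429)) = Rational(-12236004, 241429)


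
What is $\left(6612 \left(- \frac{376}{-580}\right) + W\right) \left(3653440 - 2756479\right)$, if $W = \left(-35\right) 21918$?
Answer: $- \frac{3421204791498}{5} \approx -6.8424 \cdot 10^{11}$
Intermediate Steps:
$W = -767130$
$\left(6612 \left(- \frac{376}{-580}\right) + W\right) \left(3653440 - 2756479\right) = \left(6612 \left(- \frac{376}{-580}\right) - 767130\right) \left(3653440 - 2756479\right) = \left(6612 \left(\left(-376\right) \left(- \frac{1}{580}\right)\right) - 767130\right) 896961 = \left(6612 \cdot \frac{94}{145} - 767130\right) 896961 = \left(\frac{21432}{5} - 767130\right) 896961 = \left(- \frac{3814218}{5}\right) 896961 = - \frac{3421204791498}{5}$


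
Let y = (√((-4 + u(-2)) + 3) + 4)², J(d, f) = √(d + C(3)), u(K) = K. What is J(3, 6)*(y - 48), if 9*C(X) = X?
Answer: -35*√30/3 + 8*I*√10 ≈ -63.901 + 25.298*I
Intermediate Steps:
C(X) = X/9
J(d, f) = √(⅓ + d) (J(d, f) = √(d + (⅑)*3) = √(d + ⅓) = √(⅓ + d))
y = (4 + I*√3)² (y = (√((-4 - 2) + 3) + 4)² = (√(-6 + 3) + 4)² = (√(-3) + 4)² = (I*√3 + 4)² = (4 + I*√3)² ≈ 13.0 + 13.856*I)
J(3, 6)*(y - 48) = (√(3 + 9*3)/3)*((4 + I*√3)² - 48) = (√(3 + 27)/3)*(-48 + (4 + I*√3)²) = (√30/3)*(-48 + (4 + I*√3)²) = √30*(-48 + (4 + I*√3)²)/3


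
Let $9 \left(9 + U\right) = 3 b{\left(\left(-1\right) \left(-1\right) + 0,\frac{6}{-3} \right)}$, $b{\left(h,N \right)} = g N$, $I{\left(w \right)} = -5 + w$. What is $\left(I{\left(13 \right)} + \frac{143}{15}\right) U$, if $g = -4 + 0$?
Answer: $- \frac{4997}{45} \approx -111.04$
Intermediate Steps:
$g = -4$
$b{\left(h,N \right)} = - 4 N$
$U = - \frac{19}{3}$ ($U = -9 + \frac{3 \left(- 4 \frac{6}{-3}\right)}{9} = -9 + \frac{3 \left(- 4 \cdot 6 \left(- \frac{1}{3}\right)\right)}{9} = -9 + \frac{3 \left(\left(-4\right) \left(-2\right)\right)}{9} = -9 + \frac{3 \cdot 8}{9} = -9 + \frac{1}{9} \cdot 24 = -9 + \frac{8}{3} = - \frac{19}{3} \approx -6.3333$)
$\left(I{\left(13 \right)} + \frac{143}{15}\right) U = \left(\left(-5 + 13\right) + \frac{143}{15}\right) \left(- \frac{19}{3}\right) = \left(8 + 143 \cdot \frac{1}{15}\right) \left(- \frac{19}{3}\right) = \left(8 + \frac{143}{15}\right) \left(- \frac{19}{3}\right) = \frac{263}{15} \left(- \frac{19}{3}\right) = - \frac{4997}{45}$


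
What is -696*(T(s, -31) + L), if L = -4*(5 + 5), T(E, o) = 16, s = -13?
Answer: 16704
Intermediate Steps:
L = -40 (L = -4*10 = -40)
-696*(T(s, -31) + L) = -696*(16 - 40) = -696*(-24) = 16704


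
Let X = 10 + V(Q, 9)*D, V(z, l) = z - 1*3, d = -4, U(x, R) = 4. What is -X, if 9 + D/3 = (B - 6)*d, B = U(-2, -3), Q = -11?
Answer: -52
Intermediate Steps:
V(z, l) = -3 + z (V(z, l) = z - 3 = -3 + z)
B = 4
D = -3 (D = -27 + 3*((4 - 6)*(-4)) = -27 + 3*(-2*(-4)) = -27 + 3*8 = -27 + 24 = -3)
X = 52 (X = 10 + (-3 - 11)*(-3) = 10 - 14*(-3) = 10 + 42 = 52)
-X = -1*52 = -52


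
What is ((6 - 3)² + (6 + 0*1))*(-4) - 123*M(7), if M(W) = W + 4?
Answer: -1413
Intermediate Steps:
M(W) = 4 + W
((6 - 3)² + (6 + 0*1))*(-4) - 123*M(7) = ((6 - 3)² + (6 + 0*1))*(-4) - 123*(4 + 7) = (3² + (6 + 0))*(-4) - 123*11 = (9 + 6)*(-4) - 1353 = 15*(-4) - 1353 = -60 - 1353 = -1413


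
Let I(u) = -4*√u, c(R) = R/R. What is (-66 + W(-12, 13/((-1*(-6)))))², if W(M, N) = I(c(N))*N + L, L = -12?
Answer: 67600/9 ≈ 7511.1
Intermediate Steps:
c(R) = 1
W(M, N) = -12 - 4*N (W(M, N) = (-4*√1)*N - 12 = (-4*1)*N - 12 = -4*N - 12 = -12 - 4*N)
(-66 + W(-12, 13/((-1*(-6)))))² = (-66 + (-12 - 52/((-1*(-6)))))² = (-66 + (-12 - 52/6))² = (-66 + (-12 - 4*13/6))² = (-66 + (-12 - 26/3))² = (-66 - 62/3)² = (-260/3)² = 67600/9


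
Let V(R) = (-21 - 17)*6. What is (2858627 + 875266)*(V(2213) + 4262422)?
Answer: 15914576341242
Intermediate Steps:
V(R) = -228 (V(R) = -38*6 = -228)
(2858627 + 875266)*(V(2213) + 4262422) = (2858627 + 875266)*(-228 + 4262422) = 3733893*4262194 = 15914576341242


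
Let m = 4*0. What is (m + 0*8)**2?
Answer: 0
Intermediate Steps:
m = 0
(m + 0*8)**2 = (0 + 0*8)**2 = (0 + 0)**2 = 0**2 = 0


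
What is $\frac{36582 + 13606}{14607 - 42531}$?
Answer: $- \frac{12547}{6981} \approx -1.7973$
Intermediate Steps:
$\frac{36582 + 13606}{14607 - 42531} = \frac{50188}{-27924} = 50188 \left(- \frac{1}{27924}\right) = - \frac{12547}{6981}$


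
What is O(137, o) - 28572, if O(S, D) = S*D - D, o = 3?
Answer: -28164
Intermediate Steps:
O(S, D) = -D + D*S (O(S, D) = D*S - D = -D + D*S)
O(137, o) - 28572 = 3*(-1 + 137) - 28572 = 3*136 - 28572 = 408 - 28572 = -28164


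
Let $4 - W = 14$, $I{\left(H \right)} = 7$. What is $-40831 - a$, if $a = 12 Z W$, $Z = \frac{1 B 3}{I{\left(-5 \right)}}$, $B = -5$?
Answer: $- \frac{287617}{7} \approx -41088.0$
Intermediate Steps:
$W = -10$ ($W = 4 - 14 = -10$)
$Z = - \frac{15}{7}$ ($Z = \frac{1 \left(-5\right) 3}{7} = \left(-5\right) 3 \cdot \frac{1}{7} = \left(-15\right) \frac{1}{7} = - \frac{15}{7} \approx -2.1429$)
$a = \frac{1800}{7}$ ($a = 12 \left(- \frac{15}{7}\right) \left(-10\right) = \left(- \frac{180}{7}\right) \left(-10\right) = \frac{1800}{7} \approx 257.14$)
$-40831 - a = -40831 - \frac{1800}{7} = - \frac{287617}{7}$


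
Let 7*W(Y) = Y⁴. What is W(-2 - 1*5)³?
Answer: 40353607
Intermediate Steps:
W(Y) = Y⁴/7
W(-2 - 1*5)³ = ((-2 - 1*5)⁴/7)³ = ((-2 - 5)⁴/7)³ = ((⅐)*(-7)⁴)³ = ((⅐)*2401)³ = 343³ = 40353607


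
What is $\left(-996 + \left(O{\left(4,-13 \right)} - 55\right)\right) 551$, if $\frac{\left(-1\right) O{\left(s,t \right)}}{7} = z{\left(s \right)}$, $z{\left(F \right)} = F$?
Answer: $-594529$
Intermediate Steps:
$O{\left(s,t \right)} = - 7 s$
$\left(-996 + \left(O{\left(4,-13 \right)} - 55\right)\right) 551 = \left(-996 - 83\right) 551 = \left(-1079\right) 551 = -594529$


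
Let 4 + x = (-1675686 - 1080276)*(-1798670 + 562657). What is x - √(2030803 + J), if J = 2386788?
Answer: 3406404859502 - √4417591 ≈ 3.4064e+12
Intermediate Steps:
x = 3406404859502 (x = -4 + (-1675686 - 1080276)*(-1798670 + 562657) = -4 - 2755962*(-1236013) = -4 + 3406404859506 = 3406404859502)
x - √(2030803 + J) = 3406404859502 - √(2030803 + 2386788) = 3406404859502 - √4417591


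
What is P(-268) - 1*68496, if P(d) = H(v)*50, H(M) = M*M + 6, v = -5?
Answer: -66946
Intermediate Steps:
H(M) = 6 + M**2 (H(M) = M**2 + 6 = 6 + M**2)
P(d) = 1550 (P(d) = (6 + (-5)**2)*50 = (6 + 25)*50 = 31*50 = 1550)
P(-268) - 1*68496 = 1550 - 1*68496 = 1550 - 68496 = -66946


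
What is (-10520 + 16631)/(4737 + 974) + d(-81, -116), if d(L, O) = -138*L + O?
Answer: 63181193/5711 ≈ 11063.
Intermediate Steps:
d(L, O) = O - 138*L
(-10520 + 16631)/(4737 + 974) + d(-81, -116) = (-10520 + 16631)/(4737 + 974) + (-116 - 138*(-81)) = 6111/5711 + (-116 + 11178) = 6111*(1/5711) + 11062 = 6111/5711 + 11062 = 63181193/5711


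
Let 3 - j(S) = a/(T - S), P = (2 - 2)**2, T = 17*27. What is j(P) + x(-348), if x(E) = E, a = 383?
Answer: -158738/459 ≈ -345.83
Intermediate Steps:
T = 459
P = 0 (P = 0**2 = 0)
j(S) = 3 - 383/(459 - S)
j(P) + x(-348) = (-994 + 3*0)/(-459 + 0) - 348 = (-994 + 0)/(-459) - 348 = -1/459*(-994) - 348 = 994/459 - 348 = -158738/459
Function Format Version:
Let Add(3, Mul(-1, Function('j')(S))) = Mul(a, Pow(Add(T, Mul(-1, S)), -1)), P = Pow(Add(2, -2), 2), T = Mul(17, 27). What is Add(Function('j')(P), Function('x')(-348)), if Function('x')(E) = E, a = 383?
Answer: Rational(-158738, 459) ≈ -345.83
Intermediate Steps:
T = 459
P = 0 (P = Pow(0, 2) = 0)
Function('j')(S) = Add(3, Mul(-383, Pow(Add(459, Mul(-1, S)), -1))) (Function('j')(S) = Add(3, Mul(-1, Mul(383, Pow(Add(459, Mul(-1, S)), -1)))) = Add(3, Mul(-383, Pow(Add(459, Mul(-1, S)), -1))))
Add(Function('j')(P), Function('x')(-348)) = Add(Mul(Pow(Add(-459, 0), -1), Add(-994, Mul(3, 0))), -348) = Add(Mul(Pow(-459, -1), Add(-994, 0)), -348) = Add(Mul(Rational(-1, 459), -994), -348) = Add(Rational(994, 459), -348) = Rational(-158738, 459)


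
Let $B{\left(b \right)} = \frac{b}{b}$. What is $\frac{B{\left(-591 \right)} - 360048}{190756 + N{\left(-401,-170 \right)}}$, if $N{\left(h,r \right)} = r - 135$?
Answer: $- \frac{360047}{190451} \approx -1.8905$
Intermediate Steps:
$B{\left(b \right)} = 1$
$N{\left(h,r \right)} = -135 + r$
$\frac{B{\left(-591 \right)} - 360048}{190756 + N{\left(-401,-170 \right)}} = \frac{1 - 360048}{190756 - 305} = - \frac{360047}{190756 - 305} = - \frac{360047}{190451}$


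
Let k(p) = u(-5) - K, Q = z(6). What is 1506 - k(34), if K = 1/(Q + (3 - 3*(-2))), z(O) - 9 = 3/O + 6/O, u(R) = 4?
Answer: 58580/39 ≈ 1502.1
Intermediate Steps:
z(O) = 9 + 9/O (z(O) = 9 + (3/O + 6/O) = 9 + 9/O)
Q = 21/2 (Q = 9 + 9/6 = 9 + 9*(⅙) = 9 + 3/2 = 21/2 ≈ 10.500)
K = 2/39 (K = 1/(21/2 + (3 - 3*(-2))) = 1/(21/2 + (3 + 6)) = 1/(21/2 + 9) = 1/(39/2) = 2/39 ≈ 0.051282)
k(p) = 154/39 (k(p) = 4 - 1*2/39 = 4 - 2/39 = 154/39)
1506 - k(34) = 1506 - 1*154/39 = 1506 - 154/39 = 58580/39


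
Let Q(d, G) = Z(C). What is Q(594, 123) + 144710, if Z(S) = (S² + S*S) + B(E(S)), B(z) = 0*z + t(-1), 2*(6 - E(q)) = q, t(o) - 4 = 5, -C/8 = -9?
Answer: 155087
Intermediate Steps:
C = 72 (C = -8*(-9) = 72)
t(o) = 9 (t(o) = 4 + 5 = 9)
E(q) = 6 - q/2
B(z) = 9 (B(z) = 0*z + 9 = 0 + 9 = 9)
Z(S) = 9 + 2*S² (Z(S) = (S² + S*S) + 9 = (S² + S²) + 9 = 2*S² + 9 = 9 + 2*S²)
Q(d, G) = 10377 (Q(d, G) = 9 + 2*72² = 9 + 2*5184 = 9 + 10368 = 10377)
Q(594, 123) + 144710 = 10377 + 144710 = 155087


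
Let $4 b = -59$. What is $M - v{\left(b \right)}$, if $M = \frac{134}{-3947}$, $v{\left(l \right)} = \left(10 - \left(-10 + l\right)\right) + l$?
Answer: $- \frac{79074}{3947} \approx -20.034$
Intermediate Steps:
$b = - \frac{59}{4}$ ($b = \frac{1}{4} \left(-59\right) = - \frac{59}{4} \approx -14.75$)
$v{\left(l \right)} = 20$ ($v{\left(l \right)} = \left(20 - l\right) + l = 20$)
$M = - \frac{134}{3947}$ ($M = 134 \left(- \frac{1}{3947}\right) = - \frac{134}{3947} \approx -0.03395$)
$M - v{\left(b \right)} = - \frac{134}{3947} - 20 = - \frac{79074}{3947}$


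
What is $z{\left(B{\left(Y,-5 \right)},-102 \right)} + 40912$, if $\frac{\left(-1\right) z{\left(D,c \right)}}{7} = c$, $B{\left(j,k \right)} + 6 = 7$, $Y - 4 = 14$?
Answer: $41626$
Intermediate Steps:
$Y = 18$ ($Y = 4 + 14 = 18$)
$B{\left(j,k \right)} = 1$ ($B{\left(j,k \right)} = -6 + 7 = 1$)
$z{\left(D,c \right)} = - 7 c$
$z{\left(B{\left(Y,-5 \right)},-102 \right)} + 40912 = \left(-7\right) \left(-102\right) + 40912 = 714 + 40912 = 41626$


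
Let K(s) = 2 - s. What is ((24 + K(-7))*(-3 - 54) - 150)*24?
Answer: -48744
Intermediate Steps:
((24 + K(-7))*(-3 - 54) - 150)*24 = ((24 + (2 - 1*(-7)))*(-3 - 54) - 150)*24 = ((24 + (2 + 7))*(-57) - 150)*24 = ((24 + 9)*(-57) - 150)*24 = (33*(-57) - 150)*24 = (-1881 - 150)*24 = -2031*24 = -48744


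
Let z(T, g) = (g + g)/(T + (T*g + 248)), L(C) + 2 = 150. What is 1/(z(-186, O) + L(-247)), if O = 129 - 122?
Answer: 620/91753 ≈ 0.0067573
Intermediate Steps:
L(C) = 148 (L(C) = -2 + 150 = 148)
O = 7
z(T, g) = 2*g/(248 + T + T*g) (z(T, g) = (2*g)/(T + (248 + T*g)) = (2*g)/(248 + T + T*g) = 2*g/(248 + T + T*g))
1/(z(-186, O) + L(-247)) = 1/(2*7/(248 - 186 - 186*7) + 148) = 1/(2*7/(248 - 186 - 1302) + 148) = 1/(2*7/(-1240) + 148) = 1/(2*7*(-1/1240) + 148) = 1/(-7/620 + 148) = 1/(91753/620) = 620/91753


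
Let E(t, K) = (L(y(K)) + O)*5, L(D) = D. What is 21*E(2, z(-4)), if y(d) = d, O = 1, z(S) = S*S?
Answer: 1785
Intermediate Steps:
z(S) = S²
E(t, K) = 5 + 5*K (E(t, K) = (K + 1)*5 = (1 + K)*5 = 5 + 5*K)
21*E(2, z(-4)) = 21*(5 + 5*(-4)²) = 21*(5 + 5*16) = 21*(5 + 80) = 21*85 = 1785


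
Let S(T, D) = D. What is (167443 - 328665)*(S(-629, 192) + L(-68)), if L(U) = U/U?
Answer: -31115846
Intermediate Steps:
L(U) = 1
(167443 - 328665)*(S(-629, 192) + L(-68)) = (167443 - 328665)*(192 + 1) = -161222*193 = -31115846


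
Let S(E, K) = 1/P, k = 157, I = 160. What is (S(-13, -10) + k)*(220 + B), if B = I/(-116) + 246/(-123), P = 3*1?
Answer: 988368/29 ≈ 34082.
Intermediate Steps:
P = 3
S(E, K) = ⅓ (S(E, K) = 1/3 = ⅓)
B = -98/29 (B = 160/(-116) + 246/(-123) = 160*(-1/116) + 246*(-1/123) = -40/29 - 2 = -98/29 ≈ -3.3793)
(S(-13, -10) + k)*(220 + B) = (⅓ + 157)*(220 - 98/29) = (472/3)*(6282/29) = 988368/29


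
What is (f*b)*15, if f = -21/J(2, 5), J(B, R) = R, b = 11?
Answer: -693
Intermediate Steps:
f = -21/5 ≈ -4.2000
(f*b)*15 = -21/5*11*15 = -231/5*15 = -693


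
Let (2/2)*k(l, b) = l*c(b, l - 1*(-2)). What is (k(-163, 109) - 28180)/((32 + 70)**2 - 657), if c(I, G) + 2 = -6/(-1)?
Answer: -28832/9747 ≈ -2.9580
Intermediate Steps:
c(I, G) = 4 (c(I, G) = -2 - 6/(-1) = -2 - 6*(-1) = -2 + 6 = 4)
k(l, b) = 4*l (k(l, b) = l*4 = 4*l)
(k(-163, 109) - 28180)/((32 + 70)**2 - 657) = (4*(-163) - 28180)/((32 + 70)**2 - 657) = (-652 - 28180)/(102**2 - 657) = -28832/(10404 - 657) = -28832/9747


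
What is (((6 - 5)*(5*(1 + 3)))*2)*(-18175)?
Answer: -727000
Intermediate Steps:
(((6 - 5)*(5*(1 + 3)))*2)*(-18175) = ((1*(5*4))*2)*(-18175) = ((1*20)*2)*(-18175) = (20*2)*(-18175) = 40*(-18175) = -727000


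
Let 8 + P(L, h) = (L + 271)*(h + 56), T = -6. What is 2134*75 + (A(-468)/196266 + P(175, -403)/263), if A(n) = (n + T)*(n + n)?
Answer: 1371865795452/8602993 ≈ 1.5946e+5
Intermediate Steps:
A(n) = 2*n*(-6 + n) (A(n) = (n - 6)*(n + n) = (-6 + n)*(2*n) = 2*n*(-6 + n))
P(L, h) = -8 + (56 + h)*(271 + L) (P(L, h) = -8 + (L + 271)*(h + 56) = -8 + (271 + L)*(56 + h) = -8 + (56 + h)*(271 + L))
2134*75 + (A(-468)/196266 + P(175, -403)/263) = 2134*75 + ((2*(-468)*(-6 - 468))/196266 + (15168 + 56*175 + 271*(-403) + 175*(-403))/263) = 160050 + ((2*(-468)*(-474))*(1/196266) + (15168 + 9800 - 109213 - 70525)*(1/263)) = 160050 + (443664*(1/196266) - 154770*1/263) = 160050 + (73944/32711 - 154770/263) = 160050 - 5043234198/8602993 = 1371865795452/8602993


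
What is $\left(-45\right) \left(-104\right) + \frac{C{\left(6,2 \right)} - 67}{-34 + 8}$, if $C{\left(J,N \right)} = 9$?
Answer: $\frac{60869}{13} \approx 4682.2$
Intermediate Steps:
$\left(-45\right) \left(-104\right) + \frac{C{\left(6,2 \right)} - 67}{-34 + 8} = \left(-45\right) \left(-104\right) + \frac{9 - 67}{-34 + 8} = 4680 - \frac{58}{-26} = 4680 - - \frac{29}{13} = 4680 + \frac{29}{13} = \frac{60869}{13}$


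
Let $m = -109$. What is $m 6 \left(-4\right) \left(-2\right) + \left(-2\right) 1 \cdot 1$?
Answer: $-5234$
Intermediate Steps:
$m 6 \left(-4\right) \left(-2\right) + \left(-2\right) 1 \cdot 1 = - 109 \cdot 6 \left(-4\right) \left(-2\right) + \left(-2\right) 1 \cdot 1 = - 109 \left(\left(-24\right) \left(-2\right)\right) - 2 = \left(-109\right) 48 - 2 = -5232 - 2 = -5234$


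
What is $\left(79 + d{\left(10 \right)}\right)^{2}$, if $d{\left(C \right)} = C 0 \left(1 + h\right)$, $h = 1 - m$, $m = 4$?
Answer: $6241$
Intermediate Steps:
$h = -3$ ($h = 1 - 4 = -3$)
$d{\left(C \right)} = 0$ ($d{\left(C \right)} = C 0 \left(1 - 3\right) = 0 \left(-2\right) = 0$)
$\left(79 + d{\left(10 \right)}\right)^{2} = \left(79 + 0\right)^{2} = 79^{2} = 6241$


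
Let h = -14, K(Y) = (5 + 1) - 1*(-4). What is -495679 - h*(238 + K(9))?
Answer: -492207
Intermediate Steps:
K(Y) = 10 (K(Y) = 6 + 4 = 10)
-495679 - h*(238 + K(9)) = -495679 - (-14)*(238 + 10) = -495679 - (-14)*248 = -495679 - 1*(-3472) = -495679 + 3472 = -492207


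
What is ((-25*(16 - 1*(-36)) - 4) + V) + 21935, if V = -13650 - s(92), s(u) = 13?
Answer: 6968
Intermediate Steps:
V = -13663 (V = -13650 - 1*13 = -13650 - 13 = -13663)
((-25*(16 - 1*(-36)) - 4) + V) + 21935 = ((-25*(16 - 1*(-36)) - 4) - 13663) + 21935 = ((-25*(16 + 36) - 4) - 13663) + 21935 = ((-25*52 - 4) - 13663) + 21935 = ((-1300 - 4) - 13663) + 21935 = (-1304 - 13663) + 21935 = -14967 + 21935 = 6968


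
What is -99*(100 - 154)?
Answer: 5346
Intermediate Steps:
-99*(100 - 154) = -99*(-54) = 5346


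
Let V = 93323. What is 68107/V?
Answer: 68107/93323 ≈ 0.72980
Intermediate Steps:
68107/V = 68107/93323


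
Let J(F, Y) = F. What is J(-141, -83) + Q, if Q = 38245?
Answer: 38104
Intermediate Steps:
J(-141, -83) + Q = -141 + 38245 = 38104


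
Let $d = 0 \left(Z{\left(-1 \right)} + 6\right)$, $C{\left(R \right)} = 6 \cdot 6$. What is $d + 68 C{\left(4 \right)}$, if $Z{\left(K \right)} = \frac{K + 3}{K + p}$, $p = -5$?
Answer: $2448$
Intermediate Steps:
$C{\left(R \right)} = 36$
$Z{\left(K \right)} = \frac{3 + K}{-5 + K}$ ($Z{\left(K \right)} = \frac{K + 3}{K - 5} = \frac{3 + K}{-5 + K}$)
$d = 0$ ($d = 0 \left(\frac{3 - 1}{-5 - 1} + 6\right) = 0 \left(\frac{1}{-6} \cdot 2 + 6\right) = 0 \left(\left(- \frac{1}{6}\right) 2 + 6\right) = 0 \left(- \frac{1}{3} + 6\right) = 0 \cdot \frac{17}{3} = 0$)
$d + 68 C{\left(4 \right)} = 0 + 68 \cdot 36 = 0 + 2448 = 2448$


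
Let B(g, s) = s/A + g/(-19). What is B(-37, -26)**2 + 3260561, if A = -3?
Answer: 10593928714/3249 ≈ 3.2607e+6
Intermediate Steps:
B(g, s) = -s/3 - g/19 (B(g, s) = s/(-3) + g/(-19) = s*(-1/3) + g*(-1/19) = -s/3 - g/19)
B(-37, -26)**2 + 3260561 = (-1/3*(-26) - 1/19*(-37))**2 + 3260561 = (26/3 + 37/19)**2 + 3260561 = (605/57)**2 + 3260561 = 366025/3249 + 3260561 = 10593928714/3249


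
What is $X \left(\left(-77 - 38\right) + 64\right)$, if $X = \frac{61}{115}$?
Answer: $- \frac{3111}{115} \approx -27.052$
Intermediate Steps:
$X = \frac{61}{115}$ ($X = 61 \cdot \frac{1}{115} = \frac{61}{115} \approx 0.53043$)
$X \left(\left(-77 - 38\right) + 64\right) = \frac{61 \left(\left(-77 - 38\right) + 64\right)}{115} = \frac{61 \left(-115 + 64\right)}{115} = \frac{61}{115} \left(-51\right) = - \frac{3111}{115}$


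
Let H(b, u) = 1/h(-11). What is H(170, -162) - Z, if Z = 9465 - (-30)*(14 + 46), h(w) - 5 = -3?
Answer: -22529/2 ≈ -11265.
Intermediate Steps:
h(w) = 2 (h(w) = 5 - 3 = 2)
H(b, u) = ½ (H(b, u) = 1/2 = ½)
Z = 11265 (Z = 9465 - (-30)*60 = 9465 - 1*(-1800) = 9465 + 1800 = 11265)
H(170, -162) - Z = ½ - 1*11265 = ½ - 11265 = -22529/2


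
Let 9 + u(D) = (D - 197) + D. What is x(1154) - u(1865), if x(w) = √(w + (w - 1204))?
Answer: -3524 + 4*√69 ≈ -3490.8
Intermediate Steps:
u(D) = -206 + 2*D (u(D) = -9 + ((D - 197) + D) = -9 + ((-197 + D) + D) = -9 + (-197 + 2*D) = -206 + 2*D)
x(w) = √(-1204 + 2*w) (x(w) = √(w + (-1204 + w)) = √(-1204 + 2*w))
x(1154) - u(1865) = √(-1204 + 2*1154) - (-206 + 2*1865) = √(-1204 + 2308) - (-206 + 3730) = √1104 - 1*3524 = 4*√69 - 3524 = -3524 + 4*√69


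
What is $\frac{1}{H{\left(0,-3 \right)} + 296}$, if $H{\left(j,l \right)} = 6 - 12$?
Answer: $\frac{1}{290} \approx 0.0034483$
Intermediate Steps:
$H{\left(j,l \right)} = -6$ ($H{\left(j,l \right)} = 6 - 12 = -6$)
$\frac{1}{H{\left(0,-3 \right)} + 296} = \frac{1}{-6 + 296} = \frac{1}{290}$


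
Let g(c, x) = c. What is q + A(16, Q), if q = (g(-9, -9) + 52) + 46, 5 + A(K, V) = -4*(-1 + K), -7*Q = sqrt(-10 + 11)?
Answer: 24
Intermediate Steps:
Q = -1/7 (Q = -sqrt(-10 + 11)/7 = -sqrt(1)/7 = -1/7*1 = -1/7 ≈ -0.14286)
A(K, V) = -1 - 4*K (A(K, V) = -5 - 4*(-1 + K) = -5 + (4 - 4*K) = -1 - 4*K)
q = 89 (q = (-9 + 52) + 46 = 43 + 46 = 89)
q + A(16, Q) = 89 + (-1 - 4*16) = 89 + (-1 - 64) = 89 - 65 = 24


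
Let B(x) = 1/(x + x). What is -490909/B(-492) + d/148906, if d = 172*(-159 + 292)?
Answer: 35964853424006/74453 ≈ 4.8305e+8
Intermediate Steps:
B(x) = 1/(2*x)
d = 22876 (d = 172*133 = 22876)
-490909/B(-492) + d/148906 = -490909/((1/2)/(-492)) + 22876/148906 = -490909/((1/2)*(-1/492)) + 22876*(1/148906) = -490909/(-1/984) + 11438/74453 = -490909*(-984) + 11438/74453 = 483054456 + 11438/74453 = 35964853424006/74453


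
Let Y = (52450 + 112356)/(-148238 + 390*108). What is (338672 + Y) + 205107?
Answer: 28852287558/53059 ≈ 5.4378e+5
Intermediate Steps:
Y = -82403/53059 (Y = 164806/(-148238 + 42120) = 164806/(-106118) = 164806*(-1/106118) = -82403/53059 ≈ -1.5530)
(338672 + Y) + 205107 = (338672 - 82403/53059) + 205107 = 17969515245/53059 + 205107 = 28852287558/53059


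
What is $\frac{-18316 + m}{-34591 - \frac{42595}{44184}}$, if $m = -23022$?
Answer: $\frac{260925456}{218344477} \approx 1.195$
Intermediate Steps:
$\frac{-18316 + m}{-34591 - \frac{42595}{44184}} = \frac{-18316 - 23022}{-34591 - \frac{42595}{44184}} = - \frac{41338}{-34591 - \frac{6085}{6312}} = - \frac{41338}{- \frac{218344477}{6312}} = \left(-41338\right) \left(- \frac{6312}{218344477}\right) = \frac{260925456}{218344477}$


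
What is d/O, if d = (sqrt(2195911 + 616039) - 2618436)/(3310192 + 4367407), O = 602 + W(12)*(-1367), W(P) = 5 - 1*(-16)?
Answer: 2618436/215778919895 - sqrt(112478)/43155783979 ≈ 1.2127e-5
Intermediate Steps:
W(P) = 21 (W(P) = 5 + 16 = 21)
O = -28105 (O = 602 + 21*(-1367) = 602 - 28707 = -28105)
d = -2618436/7677599 + 5*sqrt(112478)/7677599 (d = (sqrt(2811950) - 2618436)/7677599 = (5*sqrt(112478) - 2618436)*(1/7677599) = (-2618436 + 5*sqrt(112478))*(1/7677599) = -2618436/7677599 + 5*sqrt(112478)/7677599 ≈ -0.34083)
d/O = (-2618436/7677599 + 5*sqrt(112478)/7677599)/(-28105) = (-2618436/7677599 + 5*sqrt(112478)/7677599)*(-1/28105) = 2618436/215778919895 - sqrt(112478)/43155783979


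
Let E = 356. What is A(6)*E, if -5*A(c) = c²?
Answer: -12816/5 ≈ -2563.2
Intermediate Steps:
A(c) = -c²/5
A(6)*E = -⅕*6²*356 = -⅕*36*356 = -36/5*356 = -12816/5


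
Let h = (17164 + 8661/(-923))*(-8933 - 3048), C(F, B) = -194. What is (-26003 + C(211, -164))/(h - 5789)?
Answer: 24179831/189709034738 ≈ 0.00012746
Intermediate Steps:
h = -189703691491/923 (h = (17164 + 8661*(-1/923))*(-11981) = (17164 - 8661/923)*(-11981) = (15833711/923)*(-11981) = -189703691491/923 ≈ -2.0553e+8)
(-26003 + C(211, -164))/(h - 5789) = (-26003 - 194)/(-189703691491/923 - 5789) = -26197/(-189709034738/923) = -26197*(-923/189709034738) = 24179831/189709034738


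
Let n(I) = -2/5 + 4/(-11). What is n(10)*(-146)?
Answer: 6132/55 ≈ 111.49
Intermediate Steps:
n(I) = -42/55 (n(I) = -2*1/5 + 4*(-1/11) = -2/5 - 4/11 = -42/55)
n(10)*(-146) = -42/55*(-146) = 6132/55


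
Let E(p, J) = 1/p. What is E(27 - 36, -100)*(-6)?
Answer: ⅔ ≈ 0.66667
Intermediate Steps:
E(27 - 36, -100)*(-6) = -6/(27 - 36) = -6/(-9) = -⅑*(-6) = ⅔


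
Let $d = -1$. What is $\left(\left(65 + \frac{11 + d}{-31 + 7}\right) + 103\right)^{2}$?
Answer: $\frac{4044121}{144} \approx 28084.0$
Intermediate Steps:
$\left(\left(65 + \frac{11 + d}{-31 + 7}\right) + 103\right)^{2} = \left(\left(65 + \frac{11 - 1}{-31 + 7}\right) + 103\right)^{2} = \left(\left(65 + \frac{10}{-24}\right) + 103\right)^{2} = \left(\left(65 + 10 \left(- \frac{1}{24}\right)\right) + 103\right)^{2} = \left(\left(65 - \frac{5}{12}\right) + 103\right)^{2} = \left(\frac{775}{12} + 103\right)^{2} = \left(\frac{2011}{12}\right)^{2} = \frac{4044121}{144}$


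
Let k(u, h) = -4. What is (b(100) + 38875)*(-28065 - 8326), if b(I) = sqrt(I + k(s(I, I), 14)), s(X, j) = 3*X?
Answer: -1414700125 - 145564*sqrt(6) ≈ -1.4151e+9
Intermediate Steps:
b(I) = sqrt(-4 + I) (b(I) = sqrt(I - 4) = sqrt(-4 + I))
(b(100) + 38875)*(-28065 - 8326) = (sqrt(-4 + 100) + 38875)*(-28065 - 8326) = (sqrt(96) + 38875)*(-36391) = (4*sqrt(6) + 38875)*(-36391) = (38875 + 4*sqrt(6))*(-36391) = -1414700125 - 145564*sqrt(6)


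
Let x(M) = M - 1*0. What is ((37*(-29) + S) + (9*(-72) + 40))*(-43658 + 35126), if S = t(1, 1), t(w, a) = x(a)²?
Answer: 14333760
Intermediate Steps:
x(M) = M (x(M) = M + 0 = M)
t(w, a) = a²
S = 1 (S = 1² = 1)
((37*(-29) + S) + (9*(-72) + 40))*(-43658 + 35126) = ((37*(-29) + 1) + (9*(-72) + 40))*(-43658 + 35126) = ((-1073 + 1) + (-648 + 40))*(-8532) = (-1072 - 608)*(-8532) = -1680*(-8532) = 14333760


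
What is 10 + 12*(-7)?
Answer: -74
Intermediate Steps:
10 + 12*(-7) = 10 - 84 = -74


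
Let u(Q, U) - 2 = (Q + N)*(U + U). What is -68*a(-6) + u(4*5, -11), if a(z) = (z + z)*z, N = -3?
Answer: -5268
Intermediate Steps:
a(z) = 2*z**2 (a(z) = (2*z)*z = 2*z**2)
u(Q, U) = 2 + 2*U*(-3 + Q) (u(Q, U) = 2 + (Q - 3)*(U + U) = 2 + (-3 + Q)*(2*U) = 2 + 2*U*(-3 + Q))
-68*a(-6) + u(4*5, -11) = -136*(-6)**2 + (2 - 6*(-11) + 2*(4*5)*(-11)) = -136*36 + (2 + 66 + 2*20*(-11)) = -68*72 + (2 + 66 - 440) = -4896 - 372 = -5268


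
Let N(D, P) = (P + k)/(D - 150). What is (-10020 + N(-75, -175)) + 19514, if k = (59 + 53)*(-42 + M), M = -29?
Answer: 238253/25 ≈ 9530.1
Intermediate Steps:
k = -7952 (k = (59 + 53)*(-42 - 29) = 112*(-71) = -7952)
N(D, P) = (-7952 + P)/(-150 + D) (N(D, P) = (P - 7952)/(D - 150) = (-7952 + P)/(-150 + D))
(-10020 + N(-75, -175)) + 19514 = (-10020 + (-7952 - 175)/(-150 - 75)) + 19514 = (-10020 - 8127/(-225)) + 19514 = (-10020 - 1/225*(-8127)) + 19514 = (-10020 + 903/25) + 19514 = -249597/25 + 19514 = 238253/25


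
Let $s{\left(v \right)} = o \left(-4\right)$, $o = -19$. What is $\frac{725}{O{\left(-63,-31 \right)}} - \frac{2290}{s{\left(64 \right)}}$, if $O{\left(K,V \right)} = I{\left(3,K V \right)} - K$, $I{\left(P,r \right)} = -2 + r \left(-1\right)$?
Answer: $- \frac{1096945}{35948} \approx -30.515$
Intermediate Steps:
$I{\left(P,r \right)} = -2 - r$
$s{\left(v \right)} = 76$ ($s{\left(v \right)} = \left(-19\right) \left(-4\right) = 76$)
$O{\left(K,V \right)} = -2 - K - K V$ ($O{\left(K,V \right)} = \left(-2 - K V\right) - K = -2 - K - K V$)
$\frac{725}{O{\left(-63,-31 \right)}} - \frac{2290}{s{\left(64 \right)}} = \frac{725}{-2 - -63 - \left(-63\right) \left(-31\right)} - \frac{2290}{76} = \frac{725}{-2 + 63 - 1953} - \frac{1145}{38} = \frac{725}{-1892} - \frac{1145}{38} = 725 \left(- \frac{1}{1892}\right) - \frac{1145}{38} = - \frac{725}{1892} - \frac{1145}{38} = - \frac{1096945}{35948}$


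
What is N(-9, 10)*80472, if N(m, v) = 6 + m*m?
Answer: 7001064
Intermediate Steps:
N(m, v) = 6 + m**2
N(-9, 10)*80472 = (6 + (-9)**2)*80472 = (6 + 81)*80472 = 87*80472 = 7001064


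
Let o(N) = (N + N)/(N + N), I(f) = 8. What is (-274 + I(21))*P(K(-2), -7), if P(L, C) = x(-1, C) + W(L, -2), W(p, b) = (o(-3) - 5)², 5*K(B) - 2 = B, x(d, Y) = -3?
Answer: -3458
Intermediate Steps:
o(N) = 1 (o(N) = (2*N)/((2*N)) = (2*N)*(1/(2*N)) = 1)
K(B) = ⅖ + B/5
W(p, b) = 16 (W(p, b) = (1 - 5)² = (-4)² = 16)
P(L, C) = 13 (P(L, C) = -3 + 16 = 13)
(-274 + I(21))*P(K(-2), -7) = (-274 + 8)*13 = -266*13 = -3458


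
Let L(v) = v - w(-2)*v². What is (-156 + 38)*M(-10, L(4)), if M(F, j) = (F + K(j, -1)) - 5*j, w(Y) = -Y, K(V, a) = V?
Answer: -12036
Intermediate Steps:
L(v) = v - 2*v² (L(v) = v - (-1*(-2))*v² = v - 2*v²)
M(F, j) = F - 4*j (M(F, j) = (F + j) - 5*j = F - 4*j)
(-156 + 38)*M(-10, L(4)) = (-156 + 38)*(-10 - 16*(1 - 2*4)) = -118*(-10 - 16*(1 - 8)) = -118*(-10 - 16*(-7)) = -118*(-10 - 4*(-28)) = -118*(-10 + 112) = -118*102 = -12036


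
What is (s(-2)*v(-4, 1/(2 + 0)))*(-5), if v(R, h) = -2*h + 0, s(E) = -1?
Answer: -5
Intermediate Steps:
v(R, h) = -2*h
(s(-2)*v(-4, 1/(2 + 0)))*(-5) = -(-2)/(2 + 0)*(-5) = -(-2)/2*(-5) = -1*(-1)*(-5) = 1*(-5) = -5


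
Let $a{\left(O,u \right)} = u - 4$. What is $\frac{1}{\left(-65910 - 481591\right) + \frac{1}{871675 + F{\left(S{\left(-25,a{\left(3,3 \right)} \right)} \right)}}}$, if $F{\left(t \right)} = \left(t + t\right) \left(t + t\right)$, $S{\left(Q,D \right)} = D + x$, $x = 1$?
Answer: $- \frac{871675}{477242934174} \approx -1.8265 \cdot 10^{-6}$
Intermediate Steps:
$a{\left(O,u \right)} = -4 + u$ ($a{\left(O,u \right)} = u - 4 = -4 + u$)
$S{\left(Q,D \right)} = 1 + D$ ($S{\left(Q,D \right)} = D + 1 = 1 + D$)
$F{\left(t \right)} = 4 t^{2}$ ($F{\left(t \right)} = 2 t 2 t = 4 t^{2}$)
$\frac{1}{\left(-65910 - 481591\right) + \frac{1}{871675 + F{\left(S{\left(-25,a{\left(3,3 \right)} \right)} \right)}}} = \frac{1}{\left(-65910 - 481591\right) + \frac{1}{871675 + 4 \left(1 + \left(-4 + 3\right)\right)^{2}}} = \frac{1}{\left(-65910 - 481591\right) + \frac{1}{871675 + 4 \left(1 - 1\right)^{2}}} = \frac{1}{-547501 + \frac{1}{871675 + 4 \cdot 0^{2}}} = \frac{1}{-547501 + \frac{1}{871675 + 4 \cdot 0}} = \frac{1}{-547501 + \frac{1}{871675 + 0}} = \frac{1}{-547501 + \frac{1}{871675}} = \frac{1}{- \frac{477242934174}{871675}} = - \frac{871675}{477242934174}$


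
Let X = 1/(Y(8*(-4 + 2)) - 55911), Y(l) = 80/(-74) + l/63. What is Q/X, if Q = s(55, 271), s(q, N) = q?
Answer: -7168240915/2331 ≈ -3.0752e+6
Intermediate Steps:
Y(l) = -40/37 + l/63 (Y(l) = 80*(-1/74) + l*(1/63) = -40/37 + l/63)
Q = 55
X = -2331/130331653 (X = 1/((-40/37 + (8*(-4 + 2))/63) - 55911) = 1/((-40/37 + (8*(-2))/63) - 55911) = 1/((-40/37 + (1/63)*(-16)) - 55911) = 1/((-40/37 - 16/63) - 55911) = 1/(-3112/2331 - 55911) = 1/(-130331653/2331) = -2331/130331653 ≈ -1.7885e-5)
Q/X = 55/(-2331/130331653) = 55*(-130331653/2331) = -7168240915/2331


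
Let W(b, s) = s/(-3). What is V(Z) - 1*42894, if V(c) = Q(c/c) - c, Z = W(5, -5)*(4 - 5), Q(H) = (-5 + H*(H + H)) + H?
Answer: -128683/3 ≈ -42894.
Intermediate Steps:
W(b, s) = -s/3 (W(b, s) = s*(-⅓) = -s/3)
Q(H) = -5 + H + 2*H² (Q(H) = (-5 + H*(2*H)) + H = (-5 + 2*H²) + H = -5 + H + 2*H²)
Z = -5/3 (Z = (-⅓*(-5))*(4 - 5) = (5/3)*(-1) = -5/3 ≈ -1.6667)
V(c) = -2 - c (V(c) = (-5 + c/c + 2*(c/c)²) - c = (-5 + 1 + 2*1²) - c = (-5 + 1 + 2*1) - c = (-5 + 1 + 2) - c = -2 - c)
V(Z) - 1*42894 = (-2 - 1*(-5/3)) - 1*42894 = (-2 + 5/3) - 42894 = -⅓ - 42894 = -128683/3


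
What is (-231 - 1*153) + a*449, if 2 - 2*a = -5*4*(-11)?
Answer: -49325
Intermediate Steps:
a = -109 (a = 1 - (-5*4)*(-11)/2 = 1 - (-10)*(-11) = 1 - ½*220 = 1 - 110 = -109)
(-231 - 1*153) + a*449 = (-231 - 1*153) - 109*449 = (-231 - 153) - 48941 = -384 - 48941 = -49325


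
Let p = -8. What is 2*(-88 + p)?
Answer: -192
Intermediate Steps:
2*(-88 + p) = 2*(-88 - 8) = 2*(-96) = -192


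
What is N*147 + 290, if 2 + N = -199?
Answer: -29257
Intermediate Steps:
N = -201 (N = -2 - 199 = -201)
N*147 + 290 = -201*147 + 290 = -29547 + 290 = -29257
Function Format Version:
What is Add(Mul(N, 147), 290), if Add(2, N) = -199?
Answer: -29257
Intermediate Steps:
N = -201 (N = Add(-2, -199) = -201)
Add(Mul(N, 147), 290) = Add(Mul(-201, 147), 290) = Add(-29547, 290) = -29257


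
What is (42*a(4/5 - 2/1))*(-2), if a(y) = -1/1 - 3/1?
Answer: 336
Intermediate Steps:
a(y) = -4 (a(y) = -1*1 - 3*1 = -1 - 3 = -4)
(42*a(4/5 - 2/1))*(-2) = (42*(-4))*(-2) = -168*(-2) = 336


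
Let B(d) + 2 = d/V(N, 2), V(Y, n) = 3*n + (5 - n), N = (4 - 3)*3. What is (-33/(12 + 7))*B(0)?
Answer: 66/19 ≈ 3.4737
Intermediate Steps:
N = 3 (N = 1*3 = 3)
V(Y, n) = 5 + 2*n
B(d) = -2 + d/9 (B(d) = -2 + d/(5 + 2*2) = -2 + d/(5 + 4) = -2 + d/9)
(-33/(12 + 7))*B(0) = (-33/(12 + 7))*(-2 + (⅑)*0) = (-33/19)*(-2 + 0) = -33*1/19*(-2) = -33/19*(-2) = 66/19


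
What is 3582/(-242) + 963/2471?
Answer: -4309038/298991 ≈ -14.412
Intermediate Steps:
3582/(-242) + 963/2471 = 3582*(-1/242) + 963*(1/2471) = -1791/121 + 963/2471 = -4309038/298991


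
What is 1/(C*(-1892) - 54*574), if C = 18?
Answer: -1/65052 ≈ -1.5372e-5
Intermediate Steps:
1/(C*(-1892) - 54*574) = 1/(18*(-1892) - 54*574) = 1/(-34056 - 30996) = 1/(-65052) = -1/65052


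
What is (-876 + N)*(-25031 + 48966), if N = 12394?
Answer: 275683330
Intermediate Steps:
(-876 + N)*(-25031 + 48966) = (-876 + 12394)*(-25031 + 48966) = 11518*23935 = 275683330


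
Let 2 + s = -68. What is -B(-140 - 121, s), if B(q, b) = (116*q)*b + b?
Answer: -2119250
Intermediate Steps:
s = -70 (s = -2 - 68 = -70)
B(q, b) = b + 116*b*q (B(q, b) = 116*b*q + b = b + 116*b*q)
-B(-140 - 121, s) = -(-70)*(1 + 116*(-140 - 121)) = -(-70)*(1 + 116*(-261)) = -(-70)*(1 - 30276) = -(-70)*(-30275) = -1*2119250 = -2119250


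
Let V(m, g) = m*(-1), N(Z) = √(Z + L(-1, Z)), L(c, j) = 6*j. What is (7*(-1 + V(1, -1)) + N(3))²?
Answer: (14 - √21)² ≈ 88.688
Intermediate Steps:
N(Z) = √7*√Z (N(Z) = √(Z + 6*Z) = √(7*Z) = √7*√Z)
V(m, g) = -m
(7*(-1 + V(1, -1)) + N(3))² = (7*(-1 - 1*1) + √7*√3)² = (7*(-1 - 1) + √21)² = (7*(-2) + √21)² = (-14 + √21)²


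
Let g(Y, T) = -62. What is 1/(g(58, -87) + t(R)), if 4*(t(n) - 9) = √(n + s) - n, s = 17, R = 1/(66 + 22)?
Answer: -2189088/115983971 - 704*√32934/347951913 ≈ -0.019241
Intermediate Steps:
R = 1/88 ≈ 0.011364
t(n) = 9 - n/4 + √(17 + n)/4 (t(n) = 9 + (√(n + 17) - n)/4 = 9 + (√(17 + n) - n)/4 = 9 + (-n/4 + √(17 + n)/4) = 9 - n/4 + √(17 + n)/4)
1/(g(58, -87) + t(R)) = 1/(-62 + (9 - ¼*1/88 + √(17 + 1/88)/4)) = 1/(-62 + (9 - 1/352 + √(1497/88)/4)) = 1/(-62 + (9 - 1/352 + (√32934/44)/4)) = 1/(-62 + (9 - 1/352 + √32934/176)) = 1/(-62 + (3167/352 + √32934/176)) = 1/(-18657/352 + √32934/176)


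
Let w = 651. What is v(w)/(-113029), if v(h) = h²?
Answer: -60543/16147 ≈ -3.7495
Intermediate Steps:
v(w)/(-113029) = 651²/(-113029) = 423801*(-1/113029) = -60543/16147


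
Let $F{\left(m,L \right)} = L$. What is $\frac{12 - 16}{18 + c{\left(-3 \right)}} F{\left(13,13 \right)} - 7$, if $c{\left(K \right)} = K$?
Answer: $- \frac{157}{15} \approx -10.467$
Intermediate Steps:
$\frac{12 - 16}{18 + c{\left(-3 \right)}} F{\left(13,13 \right)} - 7 = \frac{12 - 16}{18 - 3} \cdot 13 - 7 = - \frac{4}{15} \cdot 13 - 7 = \left(-4\right) \frac{1}{15} \cdot 13 - 7 = \left(- \frac{4}{15}\right) 13 - 7 = - \frac{52}{15} - 7 = - \frac{157}{15}$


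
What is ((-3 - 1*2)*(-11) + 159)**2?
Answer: 45796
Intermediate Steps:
((-3 - 1*2)*(-11) + 159)**2 = ((-3 - 2)*(-11) + 159)**2 = (-5*(-11) + 159)**2 = (55 + 159)**2 = 214**2 = 45796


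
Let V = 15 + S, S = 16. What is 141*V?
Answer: 4371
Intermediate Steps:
V = 31 (V = 15 + 16 = 31)
141*V = 141*31 = 4371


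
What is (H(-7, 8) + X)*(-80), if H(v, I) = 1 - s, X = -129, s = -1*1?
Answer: 10160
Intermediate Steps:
s = -1
H(v, I) = 2 (H(v, I) = 1 - 1*(-1) = 1 + 1 = 2)
(H(-7, 8) + X)*(-80) = (2 - 129)*(-80) = -127*(-80) = 10160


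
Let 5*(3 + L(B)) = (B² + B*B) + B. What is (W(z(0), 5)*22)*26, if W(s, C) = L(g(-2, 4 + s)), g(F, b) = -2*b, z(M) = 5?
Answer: 70356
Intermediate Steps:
L(B) = -3 + B/5 + 2*B²/5 (L(B) = -3 + ((B² + B*B) + B)/5 = -3 + ((B² + B²) + B)/5 = -3 + (2*B² + B)/5 = -3 + (B + 2*B²)/5 = -3 + (B/5 + 2*B²/5) = -3 + B/5 + 2*B²/5)
W(s, C) = -23/5 - 2*s/5 + 2*(-8 - 2*s)²/5 (W(s, C) = -3 + (-2*(4 + s))/5 + 2*(-2*(4 + s))²/5 = -3 + (-8 - 2*s)/5 + 2*(-8 - 2*s)²/5 = -3 + (-8/5 - 2*s/5) + 2*(-8 - 2*s)²/5 = -23/5 - 2*s/5 + 2*(-8 - 2*s)²/5)
(W(z(0), 5)*22)*26 = ((21 + (8/5)*5² + (62/5)*5)*22)*26 = ((21 + (8/5)*25 + 62)*22)*26 = ((21 + 40 + 62)*22)*26 = (123*22)*26 = 2706*26 = 70356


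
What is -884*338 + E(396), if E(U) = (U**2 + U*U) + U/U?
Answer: 14841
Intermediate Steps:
E(U) = 1 + 2*U**2 (E(U) = (U**2 + U**2) + 1 = 2*U**2 + 1 = 1 + 2*U**2)
-884*338 + E(396) = -884*338 + (1 + 2*396**2) = -298792 + (1 + 2*156816) = -298792 + (1 + 313632) = -298792 + 313633 = 14841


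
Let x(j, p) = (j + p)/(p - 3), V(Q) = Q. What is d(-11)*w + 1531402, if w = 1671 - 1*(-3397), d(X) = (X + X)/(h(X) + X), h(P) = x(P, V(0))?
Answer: 1546606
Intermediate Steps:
x(j, p) = (j + p)/(-3 + p)
h(P) = -P/3 (h(P) = (P + 0)/(-3 + 0) = P/(-3) = -P/3)
d(X) = 3 (d(X) = (X + X)/(-X/3 + X) = (2*X)/((2*X/3)) = (2*X)*(3/(2*X)) = 3)
w = 5068 (w = 1671 + 3397 = 5068)
d(-11)*w + 1531402 = 3*5068 + 1531402 = 15204 + 1531402 = 1546606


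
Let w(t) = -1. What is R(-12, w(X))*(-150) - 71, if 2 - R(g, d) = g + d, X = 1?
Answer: -2321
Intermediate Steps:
R(g, d) = 2 - d - g (R(g, d) = 2 - (g + d) = 2 - (d + g) = 2 + (-d - g) = 2 - d - g)
R(-12, w(X))*(-150) - 71 = (2 - 1*(-1) - 1*(-12))*(-150) - 71 = (2 + 1 + 12)*(-150) - 71 = 15*(-150) - 71 = -2250 - 71 = -2321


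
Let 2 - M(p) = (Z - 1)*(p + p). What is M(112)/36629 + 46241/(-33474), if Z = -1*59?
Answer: -1243804081/1226119146 ≈ -1.0144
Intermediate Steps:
Z = -59
M(p) = 2 + 120*p (M(p) = 2 - (-59 - 1)*(p + p) = 2 - (-60)*2*p = 2 - (-120)*p = 2 + 120*p)
M(112)/36629 + 46241/(-33474) = (2 + 120*112)/36629 + 46241/(-33474) = (2 + 13440)*(1/36629) + 46241*(-1/33474) = 13442*(1/36629) - 46241/33474 = 13442/36629 - 46241/33474 = -1243804081/1226119146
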